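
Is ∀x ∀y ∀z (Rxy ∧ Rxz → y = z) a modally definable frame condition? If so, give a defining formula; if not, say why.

Yes, by ◇q → □q

This is a Sahlqvist condition; the CD axiom ◇q → □q defines it.
Suppose ◇q→□q is valid. Take Rxy, Rxz and set V(q)={y}. Then ◇q at x, so □q at x, so q at z, i.e. z=y.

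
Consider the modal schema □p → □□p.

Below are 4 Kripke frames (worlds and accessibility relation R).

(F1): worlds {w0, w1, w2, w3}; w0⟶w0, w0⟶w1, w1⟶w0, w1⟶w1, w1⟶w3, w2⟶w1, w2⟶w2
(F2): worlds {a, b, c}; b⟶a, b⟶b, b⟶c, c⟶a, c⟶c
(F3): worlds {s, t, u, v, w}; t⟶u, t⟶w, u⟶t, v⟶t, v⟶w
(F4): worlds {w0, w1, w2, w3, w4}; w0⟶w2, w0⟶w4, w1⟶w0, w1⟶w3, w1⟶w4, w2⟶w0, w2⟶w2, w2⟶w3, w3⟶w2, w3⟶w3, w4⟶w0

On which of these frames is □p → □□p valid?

(F2)

Frame correspondent (Sahlqvist): ∀x ∀y ∀z (Rxy ∧ Ryz → Rxz) — i.e. transitivity.
(F1): fails — Rw0w1 and Rw1w3 but not Rw0w3.
(F2): condition met.
(F3): fails — Rut and Rtw but not Ruw.
(F4): fails — Rw1w0 and Rw0w2 but not Rw1w2.
Valid on: (F2).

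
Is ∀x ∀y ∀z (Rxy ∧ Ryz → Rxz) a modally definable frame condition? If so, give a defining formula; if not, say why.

Yes: it is transitivity, defined by the 4 schema □r → □□r.

Yes — defined by □r → □□r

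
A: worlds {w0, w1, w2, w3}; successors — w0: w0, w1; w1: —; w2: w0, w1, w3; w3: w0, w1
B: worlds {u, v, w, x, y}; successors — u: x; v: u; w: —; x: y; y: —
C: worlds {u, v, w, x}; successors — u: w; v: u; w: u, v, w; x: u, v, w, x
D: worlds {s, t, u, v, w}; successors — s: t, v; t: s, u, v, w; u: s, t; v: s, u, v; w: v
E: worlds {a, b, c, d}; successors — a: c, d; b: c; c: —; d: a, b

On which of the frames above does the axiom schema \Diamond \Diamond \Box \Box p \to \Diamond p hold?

C, D

Frame correspondent (Sahlqvist): \forall x \forall y (x R^2 y \to \exists w (y R^2 w \wedge xRw)) — i.e. a generalized confluence (Geach) condition.
A: fails — w0R²w1 but no w with w1R²w and w0Rw.
B: fails — uR²y but no t with yR²t and uRt.
C: ✓.
D: ✓.
E: fails — aR²a but no w with aR²w and aRw.
Valid on: C, D.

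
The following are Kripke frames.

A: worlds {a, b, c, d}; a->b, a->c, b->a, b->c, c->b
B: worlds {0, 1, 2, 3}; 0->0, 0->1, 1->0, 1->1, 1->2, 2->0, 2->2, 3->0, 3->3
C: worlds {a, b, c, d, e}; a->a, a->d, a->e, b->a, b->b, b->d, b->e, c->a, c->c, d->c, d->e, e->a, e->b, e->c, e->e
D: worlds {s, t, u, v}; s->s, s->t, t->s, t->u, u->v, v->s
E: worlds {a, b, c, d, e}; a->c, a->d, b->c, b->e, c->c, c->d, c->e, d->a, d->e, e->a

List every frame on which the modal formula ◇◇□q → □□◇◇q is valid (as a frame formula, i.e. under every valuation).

The schema corresponds to a generalized confluence (Geach) condition: ∀x ∀y ∀z ((xR²y ∧ xR²z) → ∃w (yRw ∧ zR²w)).
A: fails — aR²c, aR²c but no w with cRw and cR²w.
B: holds.
C: holds.
D: fails — sR²u, sR²s but no w with uRw and sR²w.
E: fails — aR²d, aR²e but no w with dRw and eR²w.

B, C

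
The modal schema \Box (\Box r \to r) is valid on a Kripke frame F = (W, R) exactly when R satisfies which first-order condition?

shift-reflexivity

This schema is the T□ axiom.
Its frame correspondent is shift-reflexivity — \forall x \forall y (Rxy \to Ryy).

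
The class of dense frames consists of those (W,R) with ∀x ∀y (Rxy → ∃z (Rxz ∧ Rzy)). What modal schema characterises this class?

The condition is density. The C4 schema □□ψ → □ψ defines it.
Suppose □□ψ→□ψ is valid. Take Rxy and set V(ψ)={w : xR²w}. Then □□ψ at x, so □ψ at x, so ψ at y, i.e. ∃z(Rxz∧Rzy).

□□ψ → □ψ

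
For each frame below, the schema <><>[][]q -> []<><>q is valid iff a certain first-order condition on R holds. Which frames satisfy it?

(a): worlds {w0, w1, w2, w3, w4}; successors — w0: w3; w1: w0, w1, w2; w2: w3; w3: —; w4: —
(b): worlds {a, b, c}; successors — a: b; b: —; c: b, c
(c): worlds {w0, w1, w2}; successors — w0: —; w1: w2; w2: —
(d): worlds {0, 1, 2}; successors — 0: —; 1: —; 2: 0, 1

The schema corresponds to a generalized confluence (Geach) condition: forall x forall y forall z ((x R^2 y & xRz) -> exists w (y R^2 w & z R^2 w)).
(a): fails — w1R²w0, w1Rw0 but no w with w0R²w and w0R²w.
(b): fails — cR²b, cRb but no w with bR²w and bR²w.
(c): holds.
(d): holds.
Valid on: (c), (d).

(c), (d)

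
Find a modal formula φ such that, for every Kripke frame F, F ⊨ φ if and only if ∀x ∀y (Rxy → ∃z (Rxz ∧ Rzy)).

□□s → □s

The condition is density. The C4 schema □□s → □s defines it.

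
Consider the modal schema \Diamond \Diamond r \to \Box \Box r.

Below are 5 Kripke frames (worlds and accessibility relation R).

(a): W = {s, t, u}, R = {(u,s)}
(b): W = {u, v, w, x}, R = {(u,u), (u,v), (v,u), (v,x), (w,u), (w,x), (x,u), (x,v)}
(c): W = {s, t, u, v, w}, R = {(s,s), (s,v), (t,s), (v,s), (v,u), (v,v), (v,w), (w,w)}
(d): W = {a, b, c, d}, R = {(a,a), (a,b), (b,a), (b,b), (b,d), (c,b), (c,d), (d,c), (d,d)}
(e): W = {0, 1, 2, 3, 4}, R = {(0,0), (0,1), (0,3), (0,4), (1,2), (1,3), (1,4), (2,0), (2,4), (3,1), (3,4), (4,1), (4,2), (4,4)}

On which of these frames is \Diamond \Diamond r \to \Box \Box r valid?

(a)

Frame correspondent (Sahlqvist): \forall x \forall y \forall z ((x R^2 y \wedge x R^2 z) \to \exists w (y = w \wedge z = w)) — i.e. a generalized confluence (Geach) condition.
(a): satisfies the condition.
(b): fails — uR²u, uR²v but u ≠ v.
(c): fails — sR²s, sR²u but s ≠ u.
(d): fails — aR²a, aR²b but a ≠ b.
(e): fails — 0R²0, 0R²1 but 0 ≠ 1.
Valid on: (a).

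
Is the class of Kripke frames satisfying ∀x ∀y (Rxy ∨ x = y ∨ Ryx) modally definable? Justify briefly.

Modal frame validity is preserved under disjoint unions.
Take 4 disjoint single-world reflexive frames: each is trivially connected, but their disjoint union has 4 worlds with no edge between distinct components, so it is not connected.
Hence connectedness of R is not modally definable.

No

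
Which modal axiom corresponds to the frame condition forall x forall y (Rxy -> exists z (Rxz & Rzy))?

□□s → □s

This is density; the standard corresponding axiom is C4: □□s → □s.
Suppose □□s→□s is valid. Take Rxy and set V(s)={w : xR²w}. Then □□s at x, so □s at x, so s at y, i.e. ∃z(Rxz∧Rzy).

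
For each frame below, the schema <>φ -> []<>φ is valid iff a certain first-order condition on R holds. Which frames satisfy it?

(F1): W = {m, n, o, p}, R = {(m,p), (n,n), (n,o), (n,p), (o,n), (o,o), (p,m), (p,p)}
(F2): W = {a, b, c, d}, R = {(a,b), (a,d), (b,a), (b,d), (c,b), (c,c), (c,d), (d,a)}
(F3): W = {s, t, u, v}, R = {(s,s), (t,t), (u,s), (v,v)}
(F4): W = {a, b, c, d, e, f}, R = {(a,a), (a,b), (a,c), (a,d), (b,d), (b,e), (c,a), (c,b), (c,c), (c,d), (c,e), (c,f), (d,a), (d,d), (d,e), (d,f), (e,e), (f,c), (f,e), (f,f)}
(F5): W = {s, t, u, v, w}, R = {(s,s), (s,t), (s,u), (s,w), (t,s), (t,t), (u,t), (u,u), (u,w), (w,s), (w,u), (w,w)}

This is the axiom for the Euclidean property; its first-order frame correspondent is forall x forall y forall z (Rxy & Rxz -> Ryz).
(F1): fails — Rno and Rnp but not Rop.
(F2): fails — Rab and Rab but not Rbb.
(F3): ✓.
(F4): fails — Rab and Rab but not Rbb.
(F5): fails — Rsw and Rst but not Rwt.

(F3)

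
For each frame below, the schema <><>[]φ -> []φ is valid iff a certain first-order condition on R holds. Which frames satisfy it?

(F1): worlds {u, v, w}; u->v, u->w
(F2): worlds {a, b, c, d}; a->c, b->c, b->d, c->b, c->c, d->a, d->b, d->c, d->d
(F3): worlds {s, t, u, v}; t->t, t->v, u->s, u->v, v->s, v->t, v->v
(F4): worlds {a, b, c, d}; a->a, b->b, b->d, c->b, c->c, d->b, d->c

The schema corresponds to a generalized confluence (Geach) condition: forall x forall y forall z ((x R^2 y & xRz) -> exists w (yRw & z = w)).
(F1): holds.
(F2): fails — bR²a, bRd but no w with aRw and d=w.
(F3): fails — tR²s, tRt but no w with sRw and t=w.
(F4): fails — bR²c, bRd but no w with cRw and d=w.
Valid on: (F1).

(F1)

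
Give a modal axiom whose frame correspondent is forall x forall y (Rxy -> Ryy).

This is shift-reflexivity; the standard corresponding axiom is T□: □(□q → q).

□(□q → q)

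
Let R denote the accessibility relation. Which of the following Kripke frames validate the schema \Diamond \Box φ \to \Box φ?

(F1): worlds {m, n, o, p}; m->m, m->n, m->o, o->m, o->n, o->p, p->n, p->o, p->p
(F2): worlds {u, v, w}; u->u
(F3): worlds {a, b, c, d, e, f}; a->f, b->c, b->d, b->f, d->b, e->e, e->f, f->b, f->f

Frame correspondent (Sahlqvist): \forall x \forall y \forall z (Rxy \wedge Rxz \to Ryz) — i.e. the Euclidean property.
(F1): fails — Rmo and Rmo but not Roo.
(F2): ✓.
(F3): fails — Rbc and Rbc but not Rcc.

(F2)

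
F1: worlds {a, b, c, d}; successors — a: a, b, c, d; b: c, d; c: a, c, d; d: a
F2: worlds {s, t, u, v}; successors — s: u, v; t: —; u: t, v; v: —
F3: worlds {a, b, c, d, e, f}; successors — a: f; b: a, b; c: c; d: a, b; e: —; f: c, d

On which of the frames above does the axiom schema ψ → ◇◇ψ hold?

The schema corresponds to a generalized confluence (Geach) condition: ∀x ∃w (x = w ∧ xR²w).
F1: fails — at b but no w with b=w and bR²w.
F2: fails — at s but no w with s=w and sR²w.
F3: fails — at a but no w with a=w and aR²w.
Valid on no frame.

none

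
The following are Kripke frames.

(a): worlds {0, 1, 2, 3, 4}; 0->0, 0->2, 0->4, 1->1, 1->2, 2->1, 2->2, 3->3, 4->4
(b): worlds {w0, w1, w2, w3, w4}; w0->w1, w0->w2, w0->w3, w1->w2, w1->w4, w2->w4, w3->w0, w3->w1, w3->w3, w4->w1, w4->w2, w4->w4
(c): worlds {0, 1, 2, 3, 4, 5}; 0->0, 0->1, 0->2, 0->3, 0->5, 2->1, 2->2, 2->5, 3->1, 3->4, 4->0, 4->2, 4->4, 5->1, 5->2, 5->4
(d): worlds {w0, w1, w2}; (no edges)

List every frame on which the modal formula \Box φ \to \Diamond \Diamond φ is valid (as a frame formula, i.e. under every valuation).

(a), (b)

This is the axiom for a generalized confluence (Geach) condition; its first-order frame correspondent is \forall x \exists w (xRw \wedge x R^2 w).
(a): satisfies the condition.
(b): satisfies the condition.
(c): fails — at 1 but no w with 1Rw and 1R²w.
(d): fails — at w0 but no w with w0Rw and w0R²w.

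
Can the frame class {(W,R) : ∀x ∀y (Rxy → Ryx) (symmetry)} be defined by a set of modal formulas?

Yes, by r → □◇r

The condition is symmetry. A defining modal formula is r → □◇r.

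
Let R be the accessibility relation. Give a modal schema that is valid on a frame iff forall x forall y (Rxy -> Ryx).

r → □◇r

This is symmetry; the standard corresponding axiom is B: r → □◇r.
Suppose r→□◇r is valid. Take Rxy and set V(r)={x}. Then r at x, so □◇r at x, so ◇r at y, so some z with Ryz has r; z=x, i.e. Ryx.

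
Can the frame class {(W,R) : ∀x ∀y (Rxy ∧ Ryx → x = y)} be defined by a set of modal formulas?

If a class were modally definable it would be closed under surjective bounded morphisms (Goldblatt–Thomason).
The 8-cycle (worlds a,b,c,d,e,f,g,h with a→b→c→d→e→f→g→h→a) is antisymmetric. Sending even-indexed worlds to a and odd-indexed worlds to b is a surjective bounded morphism onto the two-world frame with a↔b, which is not antisymmetric.
Hence antisymmetry is not modally definable.

Not modally definable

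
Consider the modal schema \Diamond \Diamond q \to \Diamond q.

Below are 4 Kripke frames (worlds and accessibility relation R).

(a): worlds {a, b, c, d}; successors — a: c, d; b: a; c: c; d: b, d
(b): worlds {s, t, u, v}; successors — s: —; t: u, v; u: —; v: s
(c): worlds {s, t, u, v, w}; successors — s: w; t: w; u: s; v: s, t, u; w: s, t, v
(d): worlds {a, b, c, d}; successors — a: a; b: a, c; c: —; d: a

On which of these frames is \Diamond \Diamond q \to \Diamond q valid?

The schema corresponds to transitivity: \forall x \forall y \forall z (Rxy \wedge Ryz \to Rxz).
(a): fails — Rba and Rac but not Rbc.
(b): fails — Rtv and Rvs but not Rts.
(c): fails — Rwt and Rtw but not Rww.
(d): ✓.

(d)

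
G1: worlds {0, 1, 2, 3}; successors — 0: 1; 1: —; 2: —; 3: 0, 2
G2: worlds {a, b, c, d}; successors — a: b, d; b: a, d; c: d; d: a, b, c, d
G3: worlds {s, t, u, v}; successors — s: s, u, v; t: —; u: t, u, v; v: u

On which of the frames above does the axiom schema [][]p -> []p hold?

This is the axiom for density; its first-order frame correspondent is forall x forall y (Rxy -> exists z (Rxz & Rzy)).
G1: fails — R01 but no z with R0z and Rz1.
G2: satisfies the condition.
G3: satisfies the condition.
Valid on: G2, G3.

G2, G3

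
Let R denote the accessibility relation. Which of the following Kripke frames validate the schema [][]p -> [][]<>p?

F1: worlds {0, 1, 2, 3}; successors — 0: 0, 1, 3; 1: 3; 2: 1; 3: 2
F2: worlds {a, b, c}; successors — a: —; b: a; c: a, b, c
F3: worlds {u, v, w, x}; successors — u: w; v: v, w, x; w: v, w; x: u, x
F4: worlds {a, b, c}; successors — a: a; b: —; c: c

F3, F4

Frame correspondent (Sahlqvist): forall x forall z (x R^2 z -> exists w (x R^2 w & zRw)) — i.e. a generalized confluence (Geach) condition.
F1: fails — 1R²2 but no w with 1R²w and 2Rw.
F2: fails — cR²a but no w with cR²w and aRw.
F3: ✓.
F4: ✓.
Valid on: F3, F4.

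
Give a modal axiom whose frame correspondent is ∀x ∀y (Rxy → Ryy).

A defining formula is □(□ψ → ψ) (the T□ axiom).
Suppose □(□ψ→ψ) is valid. Take Rxy and set V(ψ)={w : Ryw}. Then at y, □ψ holds; since □(□ψ→ψ) at x, □ψ→ψ at y, so ψ at y, i.e. Ryy.

□(□ψ → ψ)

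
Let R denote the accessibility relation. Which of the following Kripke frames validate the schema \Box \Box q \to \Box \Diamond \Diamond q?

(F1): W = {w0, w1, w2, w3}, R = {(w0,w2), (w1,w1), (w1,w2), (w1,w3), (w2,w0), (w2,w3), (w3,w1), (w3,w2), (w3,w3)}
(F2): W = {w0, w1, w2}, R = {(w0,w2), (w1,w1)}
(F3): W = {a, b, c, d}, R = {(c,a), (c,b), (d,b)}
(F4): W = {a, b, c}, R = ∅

The schema corresponds to a generalized confluence (Geach) condition: \forall x \forall z (xRz \to \exists w (x R^2 w \wedge z R^2 w)).
(F1): condition met.
(F2): fails — w0Rw2 but no w with w0R²w and w2R²w.
(F3): fails — cRa but no w with cR²w and aR²w.
(F4): condition met.

(F1), (F4)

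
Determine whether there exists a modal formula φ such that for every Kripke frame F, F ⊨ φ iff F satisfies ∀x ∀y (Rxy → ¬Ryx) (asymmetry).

No

Any modally definable frame class is closed under surjective bounded morphisms.
The 5-cycle (worlds s,t,u,v,w with s→t→u→v→w→s) is asymmetric. Mapping every world to a single reflexive point • is a surjective bounded morphism, and the reflexive point is not asymmetric (R•• but asymmetry requires ¬R••).
Hence asymmetry is not modally definable.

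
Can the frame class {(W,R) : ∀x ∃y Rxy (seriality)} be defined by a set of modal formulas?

The condition is seriality. A defining modal formula is □q → ◇q.
Suppose □q→◇q is valid. At any x set V(q)=W. Then □q at x, so ◇q at x, so x has a successor.

Definable; □q → ◇q defines it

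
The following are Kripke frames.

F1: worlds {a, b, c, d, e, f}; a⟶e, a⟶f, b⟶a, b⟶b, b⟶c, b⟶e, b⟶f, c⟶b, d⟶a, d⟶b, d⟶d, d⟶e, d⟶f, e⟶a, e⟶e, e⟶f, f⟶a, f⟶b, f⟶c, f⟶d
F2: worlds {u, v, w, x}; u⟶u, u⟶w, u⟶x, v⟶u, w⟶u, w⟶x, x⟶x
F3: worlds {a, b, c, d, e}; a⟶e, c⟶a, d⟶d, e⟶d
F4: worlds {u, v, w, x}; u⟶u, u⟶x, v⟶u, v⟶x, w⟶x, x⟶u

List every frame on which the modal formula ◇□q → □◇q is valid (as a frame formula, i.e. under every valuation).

Frame correspondent (Sahlqvist): ∀x ∀y ∀z (Rxy ∧ Rxz → ∃w (Ryw ∧ Rzw)) — i.e. convergence.
F1: fails — Rbc and Rbe but c and e have no common successor.
F2: satisfies the condition.
F3: satisfies the condition.
F4: satisfies the condition.
Valid on: F2, F3, F4.

F2, F3, F4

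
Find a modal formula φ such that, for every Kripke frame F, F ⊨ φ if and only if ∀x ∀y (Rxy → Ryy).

This is shift-reflexivity; the standard corresponding axiom is T□: □(□q → q).
Suppose □(□q→q) is valid. Take Rxy and set V(q)={w : Ryw}. Then at y, □q holds; since □(□q→q) at x, □q→q at y, so q at y, i.e. Ryy.

□(□q → q)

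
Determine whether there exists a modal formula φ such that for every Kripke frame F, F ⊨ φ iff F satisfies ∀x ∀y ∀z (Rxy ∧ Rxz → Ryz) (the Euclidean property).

This is a Sahlqvist condition; the 5 axiom ◇r → □◇r defines it.
Suppose ◇r→□◇r is valid. Take Rxy, Rxz and set V(r)={y}. Then ◇r at x, so □◇r at x, so ◇r at z, so some w with Rzw has r; w=y, i.e. Rzy. By symmetry of the argument, Ryz.

Yes, by ◇r → □◇r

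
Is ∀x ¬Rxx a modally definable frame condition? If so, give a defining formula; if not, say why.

Not modally definable

Modal frame validity is preserved under surjective bounded morphisms.
The 4-cycle (worlds s,t,u,v with s→t→u→v→s) is irreflexive, and the map sending every world to a single reflexive point • is a surjective bounded morphism (forth: every edge maps to (•,•); back: every world has a successor). So any modal formula valid on the 4-cycle is also valid on the reflexive point, which is not irreflexive.
So no modal formula (or set of formulas) defines exactly the irreflexive frames.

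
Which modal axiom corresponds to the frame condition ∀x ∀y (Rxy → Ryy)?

□(□ψ → ψ)

The condition is shift-reflexivity. The T□ schema □(□ψ → ψ) defines it.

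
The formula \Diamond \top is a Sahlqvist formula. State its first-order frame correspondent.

Seriality

◇⊤ holds at w iff w has a successor, so frame-validity of ◇⊤ is exactly seriality. Equivalently via □A → ◇A:
Suppose □A→◇A is valid. At any x set V(A)=W. Then □A at x, so ◇A at x, so x has a successor.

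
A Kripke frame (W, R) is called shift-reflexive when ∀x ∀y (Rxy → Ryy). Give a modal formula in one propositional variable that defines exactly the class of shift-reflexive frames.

A defining formula is □(□ψ → ψ) (the T□ axiom).
Suppose □(□ψ→ψ) is valid. Take Rxy and set V(ψ)={w : Ryw}. Then at y, □ψ holds; since □(□ψ→ψ) at x, □ψ→ψ at y, so ψ at y, i.e. Ryy.

□(□ψ → ψ)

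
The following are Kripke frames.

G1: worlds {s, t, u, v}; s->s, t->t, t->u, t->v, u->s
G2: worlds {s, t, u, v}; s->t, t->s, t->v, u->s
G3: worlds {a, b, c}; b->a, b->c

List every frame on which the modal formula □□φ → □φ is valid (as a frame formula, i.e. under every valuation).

Frame correspondent (Sahlqvist): ∀x ∀y (Rxy → ∃z (Rxz ∧ Rzy)) — i.e. density.
G1: condition met.
G2: fails — Rus but no z with Ruz and Rzs.
G3: fails — Rba but no z with Rbz and Rza.

G1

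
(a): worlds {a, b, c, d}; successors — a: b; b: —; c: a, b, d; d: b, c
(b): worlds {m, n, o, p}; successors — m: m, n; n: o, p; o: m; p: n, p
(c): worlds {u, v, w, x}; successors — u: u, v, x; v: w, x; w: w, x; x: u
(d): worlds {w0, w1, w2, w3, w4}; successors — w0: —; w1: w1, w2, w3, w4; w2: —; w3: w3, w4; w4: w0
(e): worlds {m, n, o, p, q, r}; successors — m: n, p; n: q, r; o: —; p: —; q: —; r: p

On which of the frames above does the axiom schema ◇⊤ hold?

(b), (c)

This is the axiom for seriality; its first-order frame correspondent is ∀x ∃y Rxy.
(a): fails — world b has no successor.
(b): holds.
(c): holds.
(d): fails — world w0 has no successor.
(e): fails — world o has no successor.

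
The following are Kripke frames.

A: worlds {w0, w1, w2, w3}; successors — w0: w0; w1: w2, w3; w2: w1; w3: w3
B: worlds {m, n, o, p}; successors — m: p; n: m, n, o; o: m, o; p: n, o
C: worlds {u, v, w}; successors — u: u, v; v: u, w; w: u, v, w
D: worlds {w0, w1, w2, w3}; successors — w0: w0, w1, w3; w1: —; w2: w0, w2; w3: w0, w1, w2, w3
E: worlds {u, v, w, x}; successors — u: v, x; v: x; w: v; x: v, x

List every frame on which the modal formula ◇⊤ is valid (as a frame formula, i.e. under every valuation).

The schema corresponds to seriality: ∀x ∃y Rxy.
A: condition met.
B: condition met.
C: condition met.
D: fails — world w1 has no successor.
E: condition met.

A, B, C, E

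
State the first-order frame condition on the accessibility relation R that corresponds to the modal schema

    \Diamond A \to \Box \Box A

\forall x \forall y \forall z ((xRy \wedge x R^2 z) \to \exists w (y = w \wedge z = w))

This is a Sahlqvist (Geach-type) schema ◇^1□^0A → □^2◇^0A.
Minimal-valuation argument: fix x; take any y with xR^1y and any z with xR^2z. Set V(A) to the set of worlds R-reachable from y in exactly 0 steps. Then □^0A holds at y, so the antecedent holds at x; validity forces ◇^0A at z, giving a w with zR^0w and yR^0w.
First-order correspondent: \forall x \forall y \forall z ((xRy \wedge x R^2 z) \to \exists w (y = w \wedge z = w)).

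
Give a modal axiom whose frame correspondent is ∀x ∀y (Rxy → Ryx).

q → □◇q

The condition is symmetry. The B schema q → □◇q defines it.
Suppose q→□◇q is valid. Take Rxy and set V(q)={x}. Then q at x, so □◇q at x, so ◇q at y, so some z with Ryz has q; z=x, i.e. Ryx.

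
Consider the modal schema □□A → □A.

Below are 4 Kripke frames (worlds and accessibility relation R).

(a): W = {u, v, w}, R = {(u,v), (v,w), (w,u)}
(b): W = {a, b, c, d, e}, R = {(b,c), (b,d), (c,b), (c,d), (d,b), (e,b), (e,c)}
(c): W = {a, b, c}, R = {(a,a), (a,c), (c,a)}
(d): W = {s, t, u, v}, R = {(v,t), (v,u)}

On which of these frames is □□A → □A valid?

(c)

Frame correspondent (Sahlqvist): ∀x ∀y (Rxy → ∃z (Rxz ∧ Rzy)) — i.e. density.
(a): fails — Ruv but no z with Ruz and Rzv.
(b): fails — Rbc but no z with Rbz and Rzc.
(c): satisfies the condition.
(d): fails — Rvt but no z with Rvz and Rzt.
Valid on: (c).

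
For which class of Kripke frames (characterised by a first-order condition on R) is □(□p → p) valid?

shift-reflexivity

This schema is the T□ axiom.
It corresponds to shift-reflexivity: ∀x ∀y (Rxy → Ryy).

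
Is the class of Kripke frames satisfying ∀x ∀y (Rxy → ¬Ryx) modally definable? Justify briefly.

If a class were modally definable it would be closed under surjective bounded morphisms (Goldblatt–Thomason).
The 4-cycle (worlds w0,w1,w2,w3 with w0→w1→w2→w3→w0) is asymmetric. Mapping every world to a single reflexive point • is a surjective bounded morphism, and the reflexive point is not asymmetric (R•• but asymmetry requires ¬R••).
So no modal formula (or set of formulas) defines exactly the asymmetric frames.

No — not modally definable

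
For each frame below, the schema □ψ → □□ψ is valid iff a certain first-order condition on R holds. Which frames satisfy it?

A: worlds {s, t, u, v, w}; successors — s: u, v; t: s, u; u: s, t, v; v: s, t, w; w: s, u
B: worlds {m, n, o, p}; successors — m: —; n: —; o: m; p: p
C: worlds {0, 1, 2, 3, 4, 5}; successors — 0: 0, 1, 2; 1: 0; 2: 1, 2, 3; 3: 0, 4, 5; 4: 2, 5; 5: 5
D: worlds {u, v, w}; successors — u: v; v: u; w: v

The schema corresponds to transitivity: ∀x ∀y ∀z (Rxy ∧ Ryz → Rxz).
A: fails — Ruv and Rvw but not Ruw.
B: condition met.
C: fails — R10 and R02 but not R12.
D: fails — Ruv and Rvu but not Ruu.
Valid on: B.

B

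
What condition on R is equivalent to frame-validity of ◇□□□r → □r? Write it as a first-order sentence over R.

This is a Sahlqvist (Geach-type) schema ◇^1□^3r → □^1◇^0r.
Minimal-valuation argument: fix x; take any y with xR^1y and any z with xR^1z. Set V(r) to the set of worlds R-reachable from y in exactly 3 steps. Then □^3r holds at y, so the antecedent holds at x; validity forces ◇^0r at z, giving a w with zR^0w and yR^3w.
First-order correspondent: ∀x ∀y ∀z ((xRy ∧ xRz) → ∃w (yR³w ∧ z = w)).

∀x ∀y ∀z ((xRy ∧ xRz) → ∃w (yR³w ∧ z = w))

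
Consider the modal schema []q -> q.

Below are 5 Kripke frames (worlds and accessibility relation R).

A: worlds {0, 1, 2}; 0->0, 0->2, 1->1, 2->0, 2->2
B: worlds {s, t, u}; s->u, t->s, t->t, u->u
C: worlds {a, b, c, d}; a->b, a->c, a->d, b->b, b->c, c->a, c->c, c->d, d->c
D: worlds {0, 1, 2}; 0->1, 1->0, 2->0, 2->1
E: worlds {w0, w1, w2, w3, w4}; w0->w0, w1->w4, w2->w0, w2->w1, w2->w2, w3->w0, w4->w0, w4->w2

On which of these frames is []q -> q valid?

A

The schema corresponds to reflexivity: forall x Rxx.
A: condition met.
B: fails — world s does not see itself.
C: fails — world a does not see itself.
D: fails — world 0 does not see itself.
E: fails — world w1 does not see itself.
Valid on: A.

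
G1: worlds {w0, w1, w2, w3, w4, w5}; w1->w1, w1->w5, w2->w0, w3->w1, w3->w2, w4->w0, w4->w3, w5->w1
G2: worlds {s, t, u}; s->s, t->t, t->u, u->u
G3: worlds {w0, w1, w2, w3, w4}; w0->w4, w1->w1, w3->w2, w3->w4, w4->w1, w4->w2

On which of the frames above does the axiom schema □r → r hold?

The schema corresponds to reflexivity: ∀x Rxx.
G1: fails — world w0 does not see itself.
G2: holds.
G3: fails — world w0 does not see itself.

G2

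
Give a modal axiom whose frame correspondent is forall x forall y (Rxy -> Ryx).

s → □◇s

The condition is symmetry. The B schema s → □◇s defines it.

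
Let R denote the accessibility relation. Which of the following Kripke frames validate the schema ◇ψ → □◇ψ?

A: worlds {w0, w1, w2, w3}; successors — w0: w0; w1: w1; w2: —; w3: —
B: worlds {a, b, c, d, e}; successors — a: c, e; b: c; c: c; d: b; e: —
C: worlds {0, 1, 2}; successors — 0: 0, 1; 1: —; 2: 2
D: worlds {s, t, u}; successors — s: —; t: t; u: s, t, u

A

The schema corresponds to the Euclidean property: ∀x ∀y ∀z (Rxy ∧ Rxz → Ryz).
A: holds.
B: fails — Rae and Rae but not Ree.
C: fails — R01 and R00 but not R10.
D: fails — Rus and Rus but not Rss.
Valid on: A.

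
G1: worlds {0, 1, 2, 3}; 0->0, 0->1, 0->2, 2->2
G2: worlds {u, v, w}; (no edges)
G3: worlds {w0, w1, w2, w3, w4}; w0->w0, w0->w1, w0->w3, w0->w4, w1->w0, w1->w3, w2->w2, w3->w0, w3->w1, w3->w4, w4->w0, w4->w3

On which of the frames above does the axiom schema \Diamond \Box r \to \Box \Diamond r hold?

G2, G3

Frame correspondent (Sahlqvist): \forall x \forall y \forall z (Rxy \wedge Rxz \to \exists w (Ryw \wedge Rzw)) — i.e. convergence.
G1: fails — R00 and R01 but 0 and 1 have no common successor.
G2: condition met.
G3: condition met.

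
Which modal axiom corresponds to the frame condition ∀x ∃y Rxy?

This is seriality; the standard corresponding axiom is D: □q → ◇q.
Suppose □q→◇q is valid. At any x set V(q)=W. Then □q at x, so ◇q at x, so x has a successor.

□q → ◇q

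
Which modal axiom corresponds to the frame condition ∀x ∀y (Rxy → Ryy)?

□(□q → q)

This is shift-reflexivity; the standard corresponding axiom is T□: □(□q → q).
Suppose □(□q→q) is valid. Take Rxy and set V(q)={w : Ryw}. Then at y, □q holds; since □(□q→q) at x, □q→q at y, so q at y, i.e. Ryy.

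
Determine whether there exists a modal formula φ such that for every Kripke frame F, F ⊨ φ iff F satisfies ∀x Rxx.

Definable; □p → p defines it

The condition is reflexivity. A defining modal formula is □p → p.
Suppose □p→p is valid. At any x set V(p)={w : Rxw}. Then □p holds at x, so p holds at x, i.e. Rxx.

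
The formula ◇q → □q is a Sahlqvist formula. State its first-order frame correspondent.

partial functionality

This is the CD axiom.
It corresponds to partial functionality: ∀x ∀y ∀z (Rxy ∧ Rxz → y = z).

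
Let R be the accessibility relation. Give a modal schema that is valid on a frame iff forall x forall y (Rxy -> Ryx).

q → □◇q

The condition is symmetry. The B schema q → □◇q defines it.
Suppose q→□◇q is valid. Take Rxy and set V(q)={x}. Then q at x, so □◇q at x, so ◇q at y, so some z with Ryz has q; z=x, i.e. Ryx.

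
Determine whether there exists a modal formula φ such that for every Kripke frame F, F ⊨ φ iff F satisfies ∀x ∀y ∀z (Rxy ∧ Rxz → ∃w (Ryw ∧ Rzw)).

Yes — defined by ◇□p → □◇p

The condition is convergence. A defining modal formula is ◇□p → □◇p.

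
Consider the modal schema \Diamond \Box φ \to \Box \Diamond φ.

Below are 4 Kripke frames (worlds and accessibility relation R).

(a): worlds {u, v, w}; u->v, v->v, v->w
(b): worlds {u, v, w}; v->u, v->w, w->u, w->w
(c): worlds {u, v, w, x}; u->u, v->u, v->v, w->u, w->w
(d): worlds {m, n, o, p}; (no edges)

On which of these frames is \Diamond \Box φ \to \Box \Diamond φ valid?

(c), (d)

Frame correspondent (Sahlqvist): \forall x \forall y \forall z (Rxy \wedge Rxz \to \exists w (Ryw \wedge Rzw)) — i.e. convergence.
(a): fails — Rvv and Rvw but v and w have no common successor.
(b): fails — Rvu and Rvu but u and u have no common successor.
(c): condition met.
(d): condition met.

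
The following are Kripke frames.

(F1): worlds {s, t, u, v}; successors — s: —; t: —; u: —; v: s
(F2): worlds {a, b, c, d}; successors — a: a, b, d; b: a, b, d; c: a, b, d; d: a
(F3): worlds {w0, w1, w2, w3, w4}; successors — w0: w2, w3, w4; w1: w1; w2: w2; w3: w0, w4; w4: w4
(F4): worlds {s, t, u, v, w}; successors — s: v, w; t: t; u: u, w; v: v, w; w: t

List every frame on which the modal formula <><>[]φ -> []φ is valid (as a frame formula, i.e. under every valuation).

(F1)

Frame correspondent (Sahlqvist): forall x forall y forall z ((x R^2 y & xRz) -> exists w (yRw & z = w)) — i.e. a generalized confluence (Geach) condition.
(F1): holds.
(F2): fails — aR²d, aRb but no w with dRw and b=w.
(F3): fails — w0R²w2, w0Rw3 but no w with w2Rw and w3=w.
(F4): fails — sR²t, sRv but no w* with tRw* and v=w*.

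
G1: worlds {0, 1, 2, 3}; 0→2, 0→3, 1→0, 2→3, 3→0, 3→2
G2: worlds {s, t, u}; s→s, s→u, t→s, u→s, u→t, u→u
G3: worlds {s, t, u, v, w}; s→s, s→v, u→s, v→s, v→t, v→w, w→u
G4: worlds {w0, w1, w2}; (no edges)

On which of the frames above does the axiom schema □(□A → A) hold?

G4

Frame correspondent (Sahlqvist): ∀x ∀y (Rxy → Ryy) — i.e. shift-reflexivity.
G1: fails — R10 but not R00.
G2: fails — Rut but not Rtt.
G3: fails — Rwu but not Ruu.
G4: condition met.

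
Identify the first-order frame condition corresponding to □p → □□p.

This schema is the 4 axiom.
Its frame correspondent is transitivity — ∀x ∀y ∀z (Rxy ∧ Ryz → Rxz).

transitivity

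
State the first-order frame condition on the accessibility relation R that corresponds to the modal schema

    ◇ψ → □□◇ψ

This is a Sahlqvist (Geach-type) schema ◇^1□^0ψ → □^2◇^1ψ.
Minimal-valuation argument: fix x; take any y with xR^1y and any z with xR^2z. Set V(ψ) to the set of worlds R-reachable from y in exactly 0 steps. Then □^0ψ holds at y, so the antecedent holds at x; validity forces ◇^1ψ at z, giving a w with zR^1w and yR^0w.
First-order correspondent: ∀x ∀y ∀z ((xRy ∧ xR²z) → ∃w (y = w ∧ zRw)).

∀x ∀y ∀z ((xRy ∧ xR²z) → ∃w (y = w ∧ zRw))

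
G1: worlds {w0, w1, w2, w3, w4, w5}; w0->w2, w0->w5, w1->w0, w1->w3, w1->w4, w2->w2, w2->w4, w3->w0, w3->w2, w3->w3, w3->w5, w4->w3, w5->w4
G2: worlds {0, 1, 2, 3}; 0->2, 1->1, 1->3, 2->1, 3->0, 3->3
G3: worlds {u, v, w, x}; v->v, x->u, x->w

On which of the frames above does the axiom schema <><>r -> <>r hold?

This is the axiom for transitivity; its first-order frame correspondent is forall x forall y forall z (Rxy & Ryz -> Rxz).
G1: fails — Rw1w0 and Rw0w5 but not Rw1w5.
G2: fails — R02 and R21 but not R01.
G3: condition met.
Valid on: G3.

G3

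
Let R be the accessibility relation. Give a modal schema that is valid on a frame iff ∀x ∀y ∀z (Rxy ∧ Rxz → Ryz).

◇r → □◇r

The condition is the Euclidean property. The 5 schema ◇r → □◇r defines it.
Suppose ◇r→□◇r is valid. Take Rxy, Rxz and set V(r)={y}. Then ◇r at x, so □◇r at x, so ◇r at z, so some w with Rzw has r; w=y, i.e. Rzy. By symmetry of the argument, Ryz.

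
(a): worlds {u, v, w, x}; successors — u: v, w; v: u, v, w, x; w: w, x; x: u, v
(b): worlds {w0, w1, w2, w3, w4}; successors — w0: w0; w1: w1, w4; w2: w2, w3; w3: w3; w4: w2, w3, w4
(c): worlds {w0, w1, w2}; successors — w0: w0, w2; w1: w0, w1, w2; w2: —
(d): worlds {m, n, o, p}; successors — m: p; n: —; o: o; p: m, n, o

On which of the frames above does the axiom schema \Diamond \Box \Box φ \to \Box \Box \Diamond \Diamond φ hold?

(a), (b)

This is the axiom for a generalized confluence (Geach) condition; its first-order frame correspondent is \forall x \forall y \forall z ((xRy \wedge x R^2 z) \to \exists w (y R^2 w \wedge z R^2 w)).
(a): ✓.
(b): ✓.
(c): fails — w0Rw0, w0R²w2 but no w with w0R²w and w2R²w.
(d): fails — mRp, mR²n but no w with pR²w and nR²w.
Valid on: (a), (b).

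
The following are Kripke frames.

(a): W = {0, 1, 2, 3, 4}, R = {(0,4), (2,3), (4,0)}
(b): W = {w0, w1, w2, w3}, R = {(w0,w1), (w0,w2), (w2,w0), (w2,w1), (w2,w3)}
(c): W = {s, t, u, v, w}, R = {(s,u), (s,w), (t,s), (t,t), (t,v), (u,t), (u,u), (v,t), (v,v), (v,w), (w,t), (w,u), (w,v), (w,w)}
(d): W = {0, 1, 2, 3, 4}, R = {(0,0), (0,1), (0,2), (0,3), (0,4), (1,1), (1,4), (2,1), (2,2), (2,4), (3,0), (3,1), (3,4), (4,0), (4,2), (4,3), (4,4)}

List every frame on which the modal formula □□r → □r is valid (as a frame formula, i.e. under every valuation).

(c), (d)

Frame correspondent (Sahlqvist): ∀x ∀y (Rxy → ∃z (Rxz ∧ Rzy)) — i.e. density.
(a): fails — R23 but no z with R2z and Rz3.
(b): fails — Rw0w2 but no z with Rw0z and Rzw2.
(c): satisfies the condition.
(d): satisfies the condition.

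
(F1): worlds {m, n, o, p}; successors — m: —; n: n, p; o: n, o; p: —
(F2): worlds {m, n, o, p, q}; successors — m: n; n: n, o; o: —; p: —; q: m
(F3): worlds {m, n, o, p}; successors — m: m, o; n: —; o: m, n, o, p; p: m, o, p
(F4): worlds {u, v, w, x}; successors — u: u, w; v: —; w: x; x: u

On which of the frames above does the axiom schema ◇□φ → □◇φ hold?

none

This is the axiom for convergence; its first-order frame correspondent is ∀x ∀y ∀z (Rxy ∧ Rxz → ∃w (Ryw ∧ Rzw)).
(F1): fails — Rnn and Rnp but n and p have no common successor.
(F2): fails — Rnn and Rno but n and o have no common successor.
(F3): fails — Rom and Ron but m and n have no common successor.
(F4): fails — Ruw and Ruu but w and u have no common successor.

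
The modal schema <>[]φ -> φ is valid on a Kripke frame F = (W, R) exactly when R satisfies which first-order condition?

symmetry

Replacing φ by ¬φ and contraposing gives the equivalent schema φ → □◇φ.
Suppose φ→□◇φ is valid. Take Rxy and set V(φ)={x}. Then φ at x, so □◇φ at x, so ◇φ at y, so some z with Ryz has φ; z=x, i.e. Ryx.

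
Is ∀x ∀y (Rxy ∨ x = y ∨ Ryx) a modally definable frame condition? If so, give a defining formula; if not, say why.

Any modally definable frame class is closed under disjoint unions.
Take 3 disjoint single-world reflexive frames: each is trivially connected, but their disjoint union has 3 worlds with no edge between distinct components, so it is not connected.
So no modal formula (or set of formulas) defines exactly the connected frames.

No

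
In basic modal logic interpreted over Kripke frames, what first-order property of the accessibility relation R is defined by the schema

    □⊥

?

This schema is the Ver axiom.
It corresponds to emptiness of R: ∀x ∀y ¬Rxy.

emptiness of R: ∀x ∀y ¬Rxy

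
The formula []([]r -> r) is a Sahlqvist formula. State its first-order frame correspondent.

This is the T□ axiom.
It corresponds to shift-reflexivity: forall x forall y (Rxy -> Ryy).

shift-reflexivity: forall x forall y (Rxy -> Ryy)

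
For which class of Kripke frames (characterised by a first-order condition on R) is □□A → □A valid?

density: ∀x ∀y (Rxy → ∃z (Rxz ∧ Rzy))

Suppose □□A→□A is valid. Take Rxy and set V(A)={w : xR²w}. Then □□A at x, so □A at x, so A at y, i.e. ∃z(Rxz∧Rzy).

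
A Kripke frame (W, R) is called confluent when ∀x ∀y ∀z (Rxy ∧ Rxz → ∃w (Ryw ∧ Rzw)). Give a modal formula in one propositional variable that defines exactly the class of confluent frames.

◇□s → □◇s

This is convergence; the standard corresponding axiom is .2: ◇□s → □◇s.
Suppose ◇□s→□◇s is valid. Take Rxy, Rxz and set V(s)={w : Ryw}. Then □s at y so ◇□s at x, so □◇s at x, so ◇s at z, giving w with Rzw and Ryw.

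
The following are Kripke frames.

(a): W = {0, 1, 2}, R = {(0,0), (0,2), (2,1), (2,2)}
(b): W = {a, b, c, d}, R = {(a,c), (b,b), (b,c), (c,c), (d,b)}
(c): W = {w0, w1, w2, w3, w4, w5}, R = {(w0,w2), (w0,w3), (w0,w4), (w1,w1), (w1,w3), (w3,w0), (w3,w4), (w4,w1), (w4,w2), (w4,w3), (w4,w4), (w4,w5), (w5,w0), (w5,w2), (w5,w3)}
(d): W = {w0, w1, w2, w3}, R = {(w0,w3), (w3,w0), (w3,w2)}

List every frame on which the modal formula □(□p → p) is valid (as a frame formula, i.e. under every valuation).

(b)

The schema corresponds to shift-reflexivity: ∀x ∀y (Rxy → Ryy).
(a): fails — R21 but not R11.
(b): holds.
(c): fails — Rw5w2 but not Rw2w2.
(d): fails — Rw3w2 but not Rw2w2.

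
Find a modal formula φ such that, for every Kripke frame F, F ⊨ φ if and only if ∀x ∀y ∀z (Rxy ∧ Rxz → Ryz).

◇ψ → □◇ψ

This is the Euclidean property; the standard corresponding axiom is 5: ◇ψ → □◇ψ.
Suppose ◇ψ→□◇ψ is valid. Take Rxy, Rxz and set V(ψ)={y}. Then ◇ψ at x, so □◇ψ at x, so ◇ψ at z, so some w with Rzw has ψ; w=y, i.e. Rzy. By symmetry of the argument, Ryz.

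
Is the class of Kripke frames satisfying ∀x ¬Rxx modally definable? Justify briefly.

Any modally definable frame class is closed under surjective bounded morphisms.
The 4-cycle (worlds a,b,c,d with a→b→c→d→a) is irreflexive, and the map sending every world to a single reflexive point • is a surjective bounded morphism (forth: every edge maps to (•,•); back: every world has a successor). So any modal formula valid on the 4-cycle is also valid on the reflexive point, which is not irreflexive.
So the class is not modally definable.

Not definable by any modal formula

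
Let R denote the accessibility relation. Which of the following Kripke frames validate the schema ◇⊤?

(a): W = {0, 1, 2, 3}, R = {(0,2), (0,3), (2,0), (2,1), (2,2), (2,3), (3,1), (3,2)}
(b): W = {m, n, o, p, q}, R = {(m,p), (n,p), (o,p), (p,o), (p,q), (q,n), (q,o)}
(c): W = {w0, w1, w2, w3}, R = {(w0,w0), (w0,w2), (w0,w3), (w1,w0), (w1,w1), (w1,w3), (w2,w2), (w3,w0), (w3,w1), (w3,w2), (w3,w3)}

This is the axiom for seriality; its first-order frame correspondent is ∀x ∃y Rxy.
(a): fails — world 1 has no successor.
(b): ✓.
(c): ✓.

(b), (c)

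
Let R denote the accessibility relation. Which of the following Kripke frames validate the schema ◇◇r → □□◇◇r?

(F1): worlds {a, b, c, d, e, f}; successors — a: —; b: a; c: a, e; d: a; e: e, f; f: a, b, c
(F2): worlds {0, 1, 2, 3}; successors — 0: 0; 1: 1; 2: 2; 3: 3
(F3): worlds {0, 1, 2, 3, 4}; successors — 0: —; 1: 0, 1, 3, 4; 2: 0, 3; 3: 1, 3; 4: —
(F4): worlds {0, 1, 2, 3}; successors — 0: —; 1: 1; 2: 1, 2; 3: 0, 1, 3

(F2)

The schema corresponds to a generalized confluence (Geach) condition: ∀x ∀y ∀z ((xR²y ∧ xR²z) → ∃w (y = w ∧ zR²w)).
(F1): fails — cR²f, cR²f but no w with f=w and fR²w.
(F2): holds.
(F3): fails — 1R²0, 1R²0 but no w with 0=w and 0R²w.
(F4): fails — 2R²2, 2R²1 but no w with 2=w and 1R²w.
Valid on: (F2).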